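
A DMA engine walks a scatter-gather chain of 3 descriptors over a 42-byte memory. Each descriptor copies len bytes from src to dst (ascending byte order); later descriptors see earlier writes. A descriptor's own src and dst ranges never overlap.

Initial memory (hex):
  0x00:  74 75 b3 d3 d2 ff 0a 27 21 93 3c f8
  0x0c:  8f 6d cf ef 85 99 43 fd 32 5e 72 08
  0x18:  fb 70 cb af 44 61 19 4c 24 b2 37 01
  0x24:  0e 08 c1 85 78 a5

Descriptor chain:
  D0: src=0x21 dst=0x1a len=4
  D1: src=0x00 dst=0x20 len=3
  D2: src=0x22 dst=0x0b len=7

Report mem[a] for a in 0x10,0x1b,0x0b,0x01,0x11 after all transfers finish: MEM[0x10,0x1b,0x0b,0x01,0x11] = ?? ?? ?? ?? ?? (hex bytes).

  after D0: wrote 4B at 0x1a = b237010e
  after D1: wrote 3B at 0x20 = 7475b3
  after D2: wrote 7B at 0x0b = b3010e08c18578
query mem[0x10]=0x85, mem[0x1b]=0x37, mem[0x0b]=0xb3, mem[0x01]=0x75, mem[0x11]=0x78

MEM[0x10,0x1b,0x0b,0x01,0x11] = 85 37 b3 75 78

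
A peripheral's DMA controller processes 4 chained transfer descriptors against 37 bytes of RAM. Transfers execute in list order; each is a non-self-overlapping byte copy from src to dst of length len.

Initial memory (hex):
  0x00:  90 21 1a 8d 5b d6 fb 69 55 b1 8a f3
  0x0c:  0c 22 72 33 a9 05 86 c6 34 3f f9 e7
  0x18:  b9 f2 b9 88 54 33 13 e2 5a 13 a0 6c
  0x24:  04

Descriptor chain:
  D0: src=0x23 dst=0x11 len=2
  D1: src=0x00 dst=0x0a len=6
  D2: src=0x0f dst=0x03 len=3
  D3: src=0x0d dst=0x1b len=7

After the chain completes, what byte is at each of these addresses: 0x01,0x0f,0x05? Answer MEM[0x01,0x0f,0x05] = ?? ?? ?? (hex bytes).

  after D0: wrote 2B at 0x11 = 6c04
  after D1: wrote 6B at 0x0a = 90211a8d5bd6
  after D2: wrote 3B at 0x03 = d6a96c
  after D3: wrote 7B at 0x1b = 8d5bd6a96c04c6
query mem[0x01]=0x21, mem[0x0f]=0xd6, mem[0x05]=0x6c

MEM[0x01,0x0f,0x05] = 21 d6 6c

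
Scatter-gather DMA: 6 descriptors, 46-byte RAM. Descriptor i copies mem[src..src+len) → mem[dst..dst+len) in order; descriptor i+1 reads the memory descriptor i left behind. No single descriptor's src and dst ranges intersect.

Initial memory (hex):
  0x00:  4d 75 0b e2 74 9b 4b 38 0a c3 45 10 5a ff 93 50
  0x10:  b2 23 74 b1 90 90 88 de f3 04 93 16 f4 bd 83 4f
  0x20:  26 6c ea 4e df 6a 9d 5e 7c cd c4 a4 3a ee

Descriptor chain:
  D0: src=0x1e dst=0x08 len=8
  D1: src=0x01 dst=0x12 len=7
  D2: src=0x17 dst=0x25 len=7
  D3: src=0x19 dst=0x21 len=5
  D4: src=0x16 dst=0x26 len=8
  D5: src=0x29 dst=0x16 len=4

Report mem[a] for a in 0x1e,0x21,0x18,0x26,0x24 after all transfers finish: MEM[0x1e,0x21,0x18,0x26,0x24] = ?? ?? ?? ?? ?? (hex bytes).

MEM[0x1e,0x21,0x18,0x26,0x24] = 83 04 16 9b f4

  after D0: wrote 8B at 0x08 = 834f266cea4edf6a
  after D1: wrote 7B at 0x12 = 750be2749b4b38
  after D2: wrote 7B at 0x25 = 4b38049316f4bd
  after D3: wrote 5B at 0x21 = 049316f4bd
  after D4: wrote 8B at 0x26 = 9b4b38049316f4bd
  after D5: wrote 4B at 0x16 = 049316f4
query mem[0x1e]=0x83, mem[0x21]=0x04, mem[0x18]=0x16, mem[0x26]=0x9b, mem[0x24]=0xf4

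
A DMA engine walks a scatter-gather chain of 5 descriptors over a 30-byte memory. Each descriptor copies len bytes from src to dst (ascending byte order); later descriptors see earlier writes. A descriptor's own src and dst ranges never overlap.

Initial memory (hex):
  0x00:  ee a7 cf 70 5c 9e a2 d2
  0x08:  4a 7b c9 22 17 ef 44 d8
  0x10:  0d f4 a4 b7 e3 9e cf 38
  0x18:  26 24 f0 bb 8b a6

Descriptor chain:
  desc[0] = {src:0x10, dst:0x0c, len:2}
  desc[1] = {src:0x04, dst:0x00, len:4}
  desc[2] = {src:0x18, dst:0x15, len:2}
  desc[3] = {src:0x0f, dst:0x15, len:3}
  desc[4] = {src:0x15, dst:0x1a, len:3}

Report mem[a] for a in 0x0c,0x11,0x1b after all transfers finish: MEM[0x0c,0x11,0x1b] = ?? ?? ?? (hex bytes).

  after D0: wrote 2B at 0x0c = 0df4
  after D1: wrote 4B at 0x00 = 5c9ea2d2
  after D2: wrote 2B at 0x15 = 2624
  after D3: wrote 3B at 0x15 = d80df4
  after D4: wrote 3B at 0x1a = d80df4
query mem[0x0c]=0x0d, mem[0x11]=0xf4, mem[0x1b]=0x0d

MEM[0x0c,0x11,0x1b] = 0d f4 0d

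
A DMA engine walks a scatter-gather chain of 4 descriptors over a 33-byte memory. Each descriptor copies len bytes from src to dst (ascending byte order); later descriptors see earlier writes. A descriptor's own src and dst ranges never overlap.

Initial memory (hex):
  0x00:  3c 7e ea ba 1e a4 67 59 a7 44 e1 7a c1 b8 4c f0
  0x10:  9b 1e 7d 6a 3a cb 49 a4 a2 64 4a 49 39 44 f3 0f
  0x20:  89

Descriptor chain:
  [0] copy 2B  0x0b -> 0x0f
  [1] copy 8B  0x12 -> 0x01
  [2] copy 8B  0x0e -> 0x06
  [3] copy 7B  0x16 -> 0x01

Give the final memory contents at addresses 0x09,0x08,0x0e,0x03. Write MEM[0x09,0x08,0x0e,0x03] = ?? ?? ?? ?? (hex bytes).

#0 dst[0x0f+2] := {0x7a,0xc1}
#1 dst[0x01+8] := {0x7d,0x6a,0x3a,0xcb,0x49,0xa4,0xa2,0x64}
#2 dst[0x06+8] := {0x4c,0x7a,0xc1,0x1e,0x7d,0x6a,0x3a,0xcb}
#3 dst[0x01+7] := {0x49,0xa4,0xa2,0x64,0x4a,0x49,0x39}
query mem[0x09]=0x1e, mem[0x08]=0xc1, mem[0x0e]=0x4c, mem[0x03]=0xa2

MEM[0x09,0x08,0x0e,0x03] = 1e c1 4c a2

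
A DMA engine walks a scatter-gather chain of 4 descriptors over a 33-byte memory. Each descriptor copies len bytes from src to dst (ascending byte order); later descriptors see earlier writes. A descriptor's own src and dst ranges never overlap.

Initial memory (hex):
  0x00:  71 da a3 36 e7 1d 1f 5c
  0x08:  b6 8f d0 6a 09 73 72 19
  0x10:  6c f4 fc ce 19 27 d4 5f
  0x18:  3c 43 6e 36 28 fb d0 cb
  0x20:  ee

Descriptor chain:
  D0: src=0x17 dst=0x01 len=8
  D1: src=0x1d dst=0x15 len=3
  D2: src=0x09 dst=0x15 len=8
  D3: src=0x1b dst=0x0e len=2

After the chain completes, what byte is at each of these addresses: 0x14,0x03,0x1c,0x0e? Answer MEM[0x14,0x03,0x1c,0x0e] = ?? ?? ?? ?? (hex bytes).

MEM[0x14,0x03,0x1c,0x0e] = 19 43 6c 19

[0] 0x17->0x01 len=8 : 5f 3c 43 6e 36 28 fb d0
[1] 0x1d->0x15 len=3 : fb d0 cb
[2] 0x09->0x15 len=8 : 8f d0 6a 09 73 72 19 6c
[3] 0x1b->0x0e len=2 : 19 6c
query mem[0x14]=0x19, mem[0x03]=0x43, mem[0x1c]=0x6c, mem[0x0e]=0x19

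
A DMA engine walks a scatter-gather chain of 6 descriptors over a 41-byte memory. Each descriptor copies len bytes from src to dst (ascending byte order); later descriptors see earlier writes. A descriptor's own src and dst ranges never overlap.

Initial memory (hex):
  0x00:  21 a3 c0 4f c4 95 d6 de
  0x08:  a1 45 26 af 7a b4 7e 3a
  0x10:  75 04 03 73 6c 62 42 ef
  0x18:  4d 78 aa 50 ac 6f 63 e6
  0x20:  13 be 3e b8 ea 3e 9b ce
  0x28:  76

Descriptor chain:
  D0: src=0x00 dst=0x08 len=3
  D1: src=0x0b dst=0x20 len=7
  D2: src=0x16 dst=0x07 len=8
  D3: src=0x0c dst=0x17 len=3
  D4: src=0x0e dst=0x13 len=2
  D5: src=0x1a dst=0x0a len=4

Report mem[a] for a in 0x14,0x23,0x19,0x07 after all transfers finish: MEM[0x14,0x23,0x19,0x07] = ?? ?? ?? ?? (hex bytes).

MEM[0x14,0x23,0x19,0x07] = 3a 7e 6f 42

[0] 0x00->0x08 len=3 : 21 a3 c0
[1] 0x0b->0x20 len=7 : af 7a b4 7e 3a 75 04
[2] 0x16->0x07 len=8 : 42 ef 4d 78 aa 50 ac 6f
[3] 0x0c->0x17 len=3 : 50 ac 6f
[4] 0x0e->0x13 len=2 : 6f 3a
[5] 0x1a->0x0a len=4 : aa 50 ac 6f
query mem[0x14]=0x3a, mem[0x23]=0x7e, mem[0x19]=0x6f, mem[0x07]=0x42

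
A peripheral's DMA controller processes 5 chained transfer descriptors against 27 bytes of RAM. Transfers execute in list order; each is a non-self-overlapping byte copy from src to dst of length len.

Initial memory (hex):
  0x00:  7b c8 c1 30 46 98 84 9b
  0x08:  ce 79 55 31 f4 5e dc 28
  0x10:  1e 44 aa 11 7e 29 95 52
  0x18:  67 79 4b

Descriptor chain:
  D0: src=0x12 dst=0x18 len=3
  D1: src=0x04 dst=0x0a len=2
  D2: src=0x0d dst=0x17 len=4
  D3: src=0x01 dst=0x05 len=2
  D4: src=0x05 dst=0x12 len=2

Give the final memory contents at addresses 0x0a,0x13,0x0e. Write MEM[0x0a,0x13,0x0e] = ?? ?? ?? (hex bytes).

MEM[0x0a,0x13,0x0e] = 46 c1 dc

#0 dst[0x18+3] := {0xaa,0x11,0x7e}
#1 dst[0x0a+2] := {0x46,0x98}
#2 dst[0x17+4] := {0x5e,0xdc,0x28,0x1e}
#3 dst[0x05+2] := {0xc8,0xc1}
#4 dst[0x12+2] := {0xc8,0xc1}
query mem[0x0a]=0x46, mem[0x13]=0xc1, mem[0x0e]=0xdc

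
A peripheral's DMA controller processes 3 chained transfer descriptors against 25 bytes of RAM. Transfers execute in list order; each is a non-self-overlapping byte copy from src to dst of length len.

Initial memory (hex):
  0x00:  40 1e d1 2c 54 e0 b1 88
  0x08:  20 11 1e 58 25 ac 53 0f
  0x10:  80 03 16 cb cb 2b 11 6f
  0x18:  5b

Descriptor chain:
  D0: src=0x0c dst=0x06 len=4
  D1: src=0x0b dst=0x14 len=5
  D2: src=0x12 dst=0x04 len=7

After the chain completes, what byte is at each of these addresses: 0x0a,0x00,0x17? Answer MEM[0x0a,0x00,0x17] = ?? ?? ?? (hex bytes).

MEM[0x0a,0x00,0x17] = 0f 40 53

[0] 0x0c->0x06 len=4 : 25 ac 53 0f
[1] 0x0b->0x14 len=5 : 58 25 ac 53 0f
[2] 0x12->0x04 len=7 : 16 cb 58 25 ac 53 0f
query mem[0x0a]=0x0f, mem[0x00]=0x40, mem[0x17]=0x53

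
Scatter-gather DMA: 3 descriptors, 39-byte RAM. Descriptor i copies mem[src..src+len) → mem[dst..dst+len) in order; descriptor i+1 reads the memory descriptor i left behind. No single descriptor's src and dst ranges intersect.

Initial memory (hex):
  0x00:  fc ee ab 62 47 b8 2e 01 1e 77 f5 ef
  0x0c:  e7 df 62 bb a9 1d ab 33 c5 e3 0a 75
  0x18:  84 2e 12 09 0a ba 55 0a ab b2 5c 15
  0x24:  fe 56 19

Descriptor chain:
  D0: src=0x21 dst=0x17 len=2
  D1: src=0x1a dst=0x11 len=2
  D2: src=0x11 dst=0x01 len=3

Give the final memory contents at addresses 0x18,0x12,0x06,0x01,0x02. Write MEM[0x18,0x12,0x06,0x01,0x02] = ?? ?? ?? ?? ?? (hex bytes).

MEM[0x18,0x12,0x06,0x01,0x02] = 5c 09 2e 12 09

[0] 0x21->0x17 len=2 : b2 5c
[1] 0x1a->0x11 len=2 : 12 09
[2] 0x11->0x01 len=3 : 12 09 33
query mem[0x18]=0x5c, mem[0x12]=0x09, mem[0x06]=0x2e, mem[0x01]=0x12, mem[0x02]=0x09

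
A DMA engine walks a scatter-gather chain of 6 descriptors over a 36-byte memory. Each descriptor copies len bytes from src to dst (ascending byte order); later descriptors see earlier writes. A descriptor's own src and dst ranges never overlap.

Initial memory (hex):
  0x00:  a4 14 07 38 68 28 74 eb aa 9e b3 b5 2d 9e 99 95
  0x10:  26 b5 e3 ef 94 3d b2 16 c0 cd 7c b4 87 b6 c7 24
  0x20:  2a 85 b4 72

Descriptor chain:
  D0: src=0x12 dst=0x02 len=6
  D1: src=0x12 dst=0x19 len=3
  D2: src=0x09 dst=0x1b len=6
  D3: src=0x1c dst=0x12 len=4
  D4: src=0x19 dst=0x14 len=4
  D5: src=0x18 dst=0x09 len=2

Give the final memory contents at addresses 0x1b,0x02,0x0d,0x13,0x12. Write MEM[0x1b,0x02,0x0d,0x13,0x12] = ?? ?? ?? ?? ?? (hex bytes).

  after D0: wrote 6B at 0x02 = e3ef943db216
  after D1: wrote 3B at 0x19 = e3ef94
  after D2: wrote 6B at 0x1b = 9eb3b52d9e99
  after D3: wrote 4B at 0x12 = b3b52d9e
  after D4: wrote 4B at 0x14 = e3ef9eb3
  after D5: wrote 2B at 0x09 = c0e3
query mem[0x1b]=0x9e, mem[0x02]=0xe3, mem[0x0d]=0x9e, mem[0x13]=0xb5, mem[0x12]=0xb3

MEM[0x1b,0x02,0x0d,0x13,0x12] = 9e e3 9e b5 b3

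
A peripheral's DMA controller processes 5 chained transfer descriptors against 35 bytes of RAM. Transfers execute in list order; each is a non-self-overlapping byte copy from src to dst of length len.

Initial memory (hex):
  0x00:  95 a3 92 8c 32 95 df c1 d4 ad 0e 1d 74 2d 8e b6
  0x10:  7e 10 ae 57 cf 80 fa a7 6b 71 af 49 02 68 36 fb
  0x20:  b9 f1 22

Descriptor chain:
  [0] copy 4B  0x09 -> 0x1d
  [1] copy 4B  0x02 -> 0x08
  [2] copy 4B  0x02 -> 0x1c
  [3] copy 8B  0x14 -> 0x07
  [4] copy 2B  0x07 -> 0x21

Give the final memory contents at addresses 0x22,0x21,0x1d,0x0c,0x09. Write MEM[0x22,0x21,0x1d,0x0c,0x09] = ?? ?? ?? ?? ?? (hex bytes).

MEM[0x22,0x21,0x1d,0x0c,0x09] = 80 cf 8c 71 fa

D0: mem[0x1d..0x20] <- [ad 0e 1d 74]
D1: mem[0x08..0x0b] <- [92 8c 32 95]
D2: mem[0x1c..0x1f] <- [92 8c 32 95]
D3: mem[0x07..0x0e] <- [cf 80 fa a7 6b 71 af 49]
D4: mem[0x21..0x22] <- [cf 80]
query mem[0x22]=0x80, mem[0x21]=0xcf, mem[0x1d]=0x8c, mem[0x0c]=0x71, mem[0x09]=0xfa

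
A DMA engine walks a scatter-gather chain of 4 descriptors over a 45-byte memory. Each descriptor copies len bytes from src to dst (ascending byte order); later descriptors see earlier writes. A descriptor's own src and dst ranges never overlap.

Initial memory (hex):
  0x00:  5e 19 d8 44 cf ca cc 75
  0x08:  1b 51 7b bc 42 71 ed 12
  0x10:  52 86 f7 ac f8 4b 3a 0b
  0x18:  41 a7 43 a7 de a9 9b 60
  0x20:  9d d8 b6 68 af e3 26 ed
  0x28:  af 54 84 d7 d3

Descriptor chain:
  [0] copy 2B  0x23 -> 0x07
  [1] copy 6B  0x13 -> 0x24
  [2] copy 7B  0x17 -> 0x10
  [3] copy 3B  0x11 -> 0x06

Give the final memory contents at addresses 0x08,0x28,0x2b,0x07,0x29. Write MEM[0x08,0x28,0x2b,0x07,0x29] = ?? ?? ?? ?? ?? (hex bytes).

MEM[0x08,0x28,0x2b,0x07,0x29] = 43 0b d7 a7 41

[0] 0x23->0x07 len=2 : 68 af
[1] 0x13->0x24 len=6 : ac f8 4b 3a 0b 41
[2] 0x17->0x10 len=7 : 0b 41 a7 43 a7 de a9
[3] 0x11->0x06 len=3 : 41 a7 43
query mem[0x08]=0x43, mem[0x28]=0x0b, mem[0x2b]=0xd7, mem[0x07]=0xa7, mem[0x29]=0x41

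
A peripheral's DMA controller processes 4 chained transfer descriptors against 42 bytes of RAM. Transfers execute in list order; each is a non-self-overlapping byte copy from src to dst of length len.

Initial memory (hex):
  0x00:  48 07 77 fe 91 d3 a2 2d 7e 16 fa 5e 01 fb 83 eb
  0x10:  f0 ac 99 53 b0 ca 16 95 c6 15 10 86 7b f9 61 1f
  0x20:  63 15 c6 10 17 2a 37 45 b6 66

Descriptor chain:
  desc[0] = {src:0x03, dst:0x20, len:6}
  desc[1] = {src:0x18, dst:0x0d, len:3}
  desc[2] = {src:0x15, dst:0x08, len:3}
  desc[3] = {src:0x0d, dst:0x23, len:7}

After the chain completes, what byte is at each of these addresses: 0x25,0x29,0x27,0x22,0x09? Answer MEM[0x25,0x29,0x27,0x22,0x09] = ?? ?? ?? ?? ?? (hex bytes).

[0] 0x03->0x20 len=6 : fe 91 d3 a2 2d 7e
[1] 0x18->0x0d len=3 : c6 15 10
[2] 0x15->0x08 len=3 : ca 16 95
[3] 0x0d->0x23 len=7 : c6 15 10 f0 ac 99 53
query mem[0x25]=0x10, mem[0x29]=0x53, mem[0x27]=0xac, mem[0x22]=0xd3, mem[0x09]=0x16

MEM[0x25,0x29,0x27,0x22,0x09] = 10 53 ac d3 16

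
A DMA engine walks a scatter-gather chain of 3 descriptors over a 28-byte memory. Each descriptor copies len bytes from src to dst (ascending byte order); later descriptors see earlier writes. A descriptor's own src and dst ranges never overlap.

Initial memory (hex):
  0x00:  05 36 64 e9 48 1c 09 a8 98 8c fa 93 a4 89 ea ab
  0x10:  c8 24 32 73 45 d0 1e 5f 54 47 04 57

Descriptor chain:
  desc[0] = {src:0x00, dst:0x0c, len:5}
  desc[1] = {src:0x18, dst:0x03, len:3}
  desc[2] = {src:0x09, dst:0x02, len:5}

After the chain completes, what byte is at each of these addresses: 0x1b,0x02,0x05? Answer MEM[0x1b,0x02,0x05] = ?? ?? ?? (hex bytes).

#0 dst[0x0c+5] := {0x05,0x36,0x64,0xe9,0x48}
#1 dst[0x03+3] := {0x54,0x47,0x04}
#2 dst[0x02+5] := {0x8c,0xfa,0x93,0x05,0x36}
query mem[0x1b]=0x57, mem[0x02]=0x8c, mem[0x05]=0x05

MEM[0x1b,0x02,0x05] = 57 8c 05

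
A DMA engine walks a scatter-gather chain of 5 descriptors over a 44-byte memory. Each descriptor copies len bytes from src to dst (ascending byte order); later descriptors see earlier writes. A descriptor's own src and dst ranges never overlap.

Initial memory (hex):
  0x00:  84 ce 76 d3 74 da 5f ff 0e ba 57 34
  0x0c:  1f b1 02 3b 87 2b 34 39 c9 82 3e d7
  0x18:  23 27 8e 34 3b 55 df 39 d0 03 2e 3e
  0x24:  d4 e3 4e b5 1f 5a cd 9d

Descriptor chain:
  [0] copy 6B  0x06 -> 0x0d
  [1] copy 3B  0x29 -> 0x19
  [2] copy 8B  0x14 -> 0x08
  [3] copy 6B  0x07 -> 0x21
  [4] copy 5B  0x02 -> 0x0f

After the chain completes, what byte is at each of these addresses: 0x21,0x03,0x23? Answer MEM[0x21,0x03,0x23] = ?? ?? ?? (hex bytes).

#0 dst[0x0d+6] := {0x5f,0xff,0x0e,0xba,0x57,0x34}
#1 dst[0x19+3] := {0x5a,0xcd,0x9d}
#2 dst[0x08+8] := {0xc9,0x82,0x3e,0xd7,0x23,0x5a,0xcd,0x9d}
#3 dst[0x21+6] := {0xff,0xc9,0x82,0x3e,0xd7,0x23}
#4 dst[0x0f+5] := {0x76,0xd3,0x74,0xda,0x5f}
query mem[0x21]=0xff, mem[0x03]=0xd3, mem[0x23]=0x82

MEM[0x21,0x03,0x23] = ff d3 82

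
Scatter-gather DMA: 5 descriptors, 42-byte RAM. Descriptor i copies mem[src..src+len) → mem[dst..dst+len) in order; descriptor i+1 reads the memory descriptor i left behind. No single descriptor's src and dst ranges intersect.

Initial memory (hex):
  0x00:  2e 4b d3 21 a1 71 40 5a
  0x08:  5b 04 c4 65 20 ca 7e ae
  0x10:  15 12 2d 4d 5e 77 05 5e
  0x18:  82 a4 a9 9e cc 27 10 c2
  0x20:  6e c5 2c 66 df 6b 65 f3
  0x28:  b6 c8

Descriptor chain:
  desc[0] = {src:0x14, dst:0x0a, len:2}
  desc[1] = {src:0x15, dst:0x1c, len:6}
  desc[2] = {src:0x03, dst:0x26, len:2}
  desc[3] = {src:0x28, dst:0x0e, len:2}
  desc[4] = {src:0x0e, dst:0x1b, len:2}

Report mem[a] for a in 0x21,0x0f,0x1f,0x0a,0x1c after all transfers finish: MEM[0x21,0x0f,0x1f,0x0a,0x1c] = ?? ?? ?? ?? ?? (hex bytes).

  after D0: wrote 2B at 0x0a = 5e77
  after D1: wrote 6B at 0x1c = 77055e82a4a9
  after D2: wrote 2B at 0x26 = 21a1
  after D3: wrote 2B at 0x0e = b6c8
  after D4: wrote 2B at 0x1b = b6c8
query mem[0x21]=0xa9, mem[0x0f]=0xc8, mem[0x1f]=0x82, mem[0x0a]=0x5e, mem[0x1c]=0xc8

MEM[0x21,0x0f,0x1f,0x0a,0x1c] = a9 c8 82 5e c8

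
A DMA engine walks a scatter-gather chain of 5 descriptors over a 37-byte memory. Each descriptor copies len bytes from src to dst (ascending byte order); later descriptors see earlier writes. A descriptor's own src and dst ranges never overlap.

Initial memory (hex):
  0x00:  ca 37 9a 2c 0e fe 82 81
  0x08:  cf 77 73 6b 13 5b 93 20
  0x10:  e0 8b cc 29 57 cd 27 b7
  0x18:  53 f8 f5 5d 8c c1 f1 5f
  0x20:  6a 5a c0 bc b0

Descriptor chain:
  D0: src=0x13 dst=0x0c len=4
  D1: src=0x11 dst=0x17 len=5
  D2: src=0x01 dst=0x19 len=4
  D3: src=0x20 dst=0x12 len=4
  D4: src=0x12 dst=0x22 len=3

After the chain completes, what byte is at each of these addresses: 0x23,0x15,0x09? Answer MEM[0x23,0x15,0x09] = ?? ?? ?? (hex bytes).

MEM[0x23,0x15,0x09] = 5a bc 77

#0 dst[0x0c+4] := {0x29,0x57,0xcd,0x27}
#1 dst[0x17+5] := {0x8b,0xcc,0x29,0x57,0xcd}
#2 dst[0x19+4] := {0x37,0x9a,0x2c,0x0e}
#3 dst[0x12+4] := {0x6a,0x5a,0xc0,0xbc}
#4 dst[0x22+3] := {0x6a,0x5a,0xc0}
query mem[0x23]=0x5a, mem[0x15]=0xbc, mem[0x09]=0x77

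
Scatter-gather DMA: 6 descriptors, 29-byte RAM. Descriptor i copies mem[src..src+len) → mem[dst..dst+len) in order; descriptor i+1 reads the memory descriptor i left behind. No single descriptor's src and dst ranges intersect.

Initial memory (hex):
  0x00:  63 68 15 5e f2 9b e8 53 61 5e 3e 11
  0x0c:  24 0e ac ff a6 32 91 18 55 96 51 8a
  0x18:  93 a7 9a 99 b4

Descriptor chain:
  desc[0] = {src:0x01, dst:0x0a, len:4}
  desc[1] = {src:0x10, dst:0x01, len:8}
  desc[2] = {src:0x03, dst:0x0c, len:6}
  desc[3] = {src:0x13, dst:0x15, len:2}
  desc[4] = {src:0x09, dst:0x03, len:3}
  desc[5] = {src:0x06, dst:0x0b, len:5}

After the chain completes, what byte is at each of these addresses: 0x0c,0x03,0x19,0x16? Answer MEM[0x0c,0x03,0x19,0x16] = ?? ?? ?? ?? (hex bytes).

MEM[0x0c,0x03,0x19,0x16] = 51 5e a7 55

[0] 0x01->0x0a len=4 : 68 15 5e f2
[1] 0x10->0x01 len=8 : a6 32 91 18 55 96 51 8a
[2] 0x03->0x0c len=6 : 91 18 55 96 51 8a
[3] 0x13->0x15 len=2 : 18 55
[4] 0x09->0x03 len=3 : 5e 68 15
[5] 0x06->0x0b len=5 : 96 51 8a 5e 68
query mem[0x0c]=0x51, mem[0x03]=0x5e, mem[0x19]=0xa7, mem[0x16]=0x55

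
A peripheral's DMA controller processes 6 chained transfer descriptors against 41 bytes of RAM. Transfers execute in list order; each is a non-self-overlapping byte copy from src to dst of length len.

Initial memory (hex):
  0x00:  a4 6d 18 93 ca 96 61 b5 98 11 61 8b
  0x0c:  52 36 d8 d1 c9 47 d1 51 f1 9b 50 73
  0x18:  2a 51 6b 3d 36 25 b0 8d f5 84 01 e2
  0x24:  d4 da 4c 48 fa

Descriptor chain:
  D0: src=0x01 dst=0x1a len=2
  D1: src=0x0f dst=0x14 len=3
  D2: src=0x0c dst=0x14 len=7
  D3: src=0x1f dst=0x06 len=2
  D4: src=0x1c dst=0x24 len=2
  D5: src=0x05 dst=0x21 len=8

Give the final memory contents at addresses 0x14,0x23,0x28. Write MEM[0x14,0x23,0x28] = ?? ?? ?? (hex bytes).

MEM[0x14,0x23,0x28] = 52 f5 52

#0 dst[0x1a+2] := {0x6d,0x18}
#1 dst[0x14+3] := {0xd1,0xc9,0x47}
#2 dst[0x14+7] := {0x52,0x36,0xd8,0xd1,0xc9,0x47,0xd1}
#3 dst[0x06+2] := {0x8d,0xf5}
#4 dst[0x24+2] := {0x36,0x25}
#5 dst[0x21+8] := {0x96,0x8d,0xf5,0x98,0x11,0x61,0x8b,0x52}
query mem[0x14]=0x52, mem[0x23]=0xf5, mem[0x28]=0x52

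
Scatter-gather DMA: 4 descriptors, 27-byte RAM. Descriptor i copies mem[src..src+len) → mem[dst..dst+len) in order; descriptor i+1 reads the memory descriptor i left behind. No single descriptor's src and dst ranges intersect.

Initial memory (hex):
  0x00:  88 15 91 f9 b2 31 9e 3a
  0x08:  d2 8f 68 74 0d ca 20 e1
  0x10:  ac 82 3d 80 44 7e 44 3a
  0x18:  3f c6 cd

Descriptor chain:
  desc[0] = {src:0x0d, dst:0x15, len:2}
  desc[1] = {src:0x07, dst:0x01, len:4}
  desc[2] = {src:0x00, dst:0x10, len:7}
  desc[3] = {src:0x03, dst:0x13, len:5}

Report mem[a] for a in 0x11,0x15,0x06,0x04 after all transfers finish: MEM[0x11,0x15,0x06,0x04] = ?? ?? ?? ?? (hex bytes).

MEM[0x11,0x15,0x06,0x04] = 3a 31 9e 68

#0 dst[0x15+2] := {0xca,0x20}
#1 dst[0x01+4] := {0x3a,0xd2,0x8f,0x68}
#2 dst[0x10+7] := {0x88,0x3a,0xd2,0x8f,0x68,0x31,0x9e}
#3 dst[0x13+5] := {0x8f,0x68,0x31,0x9e,0x3a}
query mem[0x11]=0x3a, mem[0x15]=0x31, mem[0x06]=0x9e, mem[0x04]=0x68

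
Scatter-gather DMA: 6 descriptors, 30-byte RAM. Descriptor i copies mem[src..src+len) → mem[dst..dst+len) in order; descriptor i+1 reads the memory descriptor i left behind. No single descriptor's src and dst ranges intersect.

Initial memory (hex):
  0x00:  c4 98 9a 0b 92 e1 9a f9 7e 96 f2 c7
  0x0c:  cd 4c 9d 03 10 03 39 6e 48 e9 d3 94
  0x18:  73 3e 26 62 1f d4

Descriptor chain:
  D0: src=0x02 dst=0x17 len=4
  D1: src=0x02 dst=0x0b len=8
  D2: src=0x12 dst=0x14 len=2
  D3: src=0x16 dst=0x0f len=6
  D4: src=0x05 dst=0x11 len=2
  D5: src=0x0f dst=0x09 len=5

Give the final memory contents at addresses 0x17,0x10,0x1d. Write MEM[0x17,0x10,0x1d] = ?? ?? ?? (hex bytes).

MEM[0x17,0x10,0x1d] = 9a 9a d4

[0] 0x02->0x17 len=4 : 9a 0b 92 e1
[1] 0x02->0x0b len=8 : 9a 0b 92 e1 9a f9 7e 96
[2] 0x12->0x14 len=2 : 96 6e
[3] 0x16->0x0f len=6 : d3 9a 0b 92 e1 62
[4] 0x05->0x11 len=2 : e1 9a
[5] 0x0f->0x09 len=5 : d3 9a e1 9a e1
query mem[0x17]=0x9a, mem[0x10]=0x9a, mem[0x1d]=0xd4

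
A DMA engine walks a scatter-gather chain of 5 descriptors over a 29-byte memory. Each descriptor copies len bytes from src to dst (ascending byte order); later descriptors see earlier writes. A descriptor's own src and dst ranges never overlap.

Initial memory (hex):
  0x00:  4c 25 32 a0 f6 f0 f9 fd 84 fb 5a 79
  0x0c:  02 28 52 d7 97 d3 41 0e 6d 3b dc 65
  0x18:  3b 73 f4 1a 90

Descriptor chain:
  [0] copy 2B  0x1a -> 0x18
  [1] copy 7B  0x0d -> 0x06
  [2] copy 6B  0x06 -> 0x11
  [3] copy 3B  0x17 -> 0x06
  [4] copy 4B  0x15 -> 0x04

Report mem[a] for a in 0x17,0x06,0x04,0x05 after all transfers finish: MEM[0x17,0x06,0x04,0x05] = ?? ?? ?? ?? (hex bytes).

[0] 0x1a->0x18 len=2 : f4 1a
[1] 0x0d->0x06 len=7 : 28 52 d7 97 d3 41 0e
[2] 0x06->0x11 len=6 : 28 52 d7 97 d3 41
[3] 0x17->0x06 len=3 : 65 f4 1a
[4] 0x15->0x04 len=4 : d3 41 65 f4
query mem[0x17]=0x65, mem[0x06]=0x65, mem[0x04]=0xd3, mem[0x05]=0x41

MEM[0x17,0x06,0x04,0x05] = 65 65 d3 41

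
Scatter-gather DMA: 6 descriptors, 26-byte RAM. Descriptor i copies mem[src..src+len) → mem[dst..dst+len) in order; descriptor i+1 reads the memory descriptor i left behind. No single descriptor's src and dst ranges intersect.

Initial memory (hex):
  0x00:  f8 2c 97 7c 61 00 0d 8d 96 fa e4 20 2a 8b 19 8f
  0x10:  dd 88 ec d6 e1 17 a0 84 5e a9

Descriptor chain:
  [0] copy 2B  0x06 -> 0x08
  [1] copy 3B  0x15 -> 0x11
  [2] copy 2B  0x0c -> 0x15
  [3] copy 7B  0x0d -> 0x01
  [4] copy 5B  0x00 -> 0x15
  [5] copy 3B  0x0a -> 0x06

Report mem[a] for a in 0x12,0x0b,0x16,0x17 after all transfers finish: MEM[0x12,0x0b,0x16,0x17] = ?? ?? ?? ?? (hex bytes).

#0 dst[0x08+2] := {0x0d,0x8d}
#1 dst[0x11+3] := {0x17,0xa0,0x84}
#2 dst[0x15+2] := {0x2a,0x8b}
#3 dst[0x01+7] := {0x8b,0x19,0x8f,0xdd,0x17,0xa0,0x84}
#4 dst[0x15+5] := {0xf8,0x8b,0x19,0x8f,0xdd}
#5 dst[0x06+3] := {0xe4,0x20,0x2a}
query mem[0x12]=0xa0, mem[0x0b]=0x20, mem[0x16]=0x8b, mem[0x17]=0x19

MEM[0x12,0x0b,0x16,0x17] = a0 20 8b 19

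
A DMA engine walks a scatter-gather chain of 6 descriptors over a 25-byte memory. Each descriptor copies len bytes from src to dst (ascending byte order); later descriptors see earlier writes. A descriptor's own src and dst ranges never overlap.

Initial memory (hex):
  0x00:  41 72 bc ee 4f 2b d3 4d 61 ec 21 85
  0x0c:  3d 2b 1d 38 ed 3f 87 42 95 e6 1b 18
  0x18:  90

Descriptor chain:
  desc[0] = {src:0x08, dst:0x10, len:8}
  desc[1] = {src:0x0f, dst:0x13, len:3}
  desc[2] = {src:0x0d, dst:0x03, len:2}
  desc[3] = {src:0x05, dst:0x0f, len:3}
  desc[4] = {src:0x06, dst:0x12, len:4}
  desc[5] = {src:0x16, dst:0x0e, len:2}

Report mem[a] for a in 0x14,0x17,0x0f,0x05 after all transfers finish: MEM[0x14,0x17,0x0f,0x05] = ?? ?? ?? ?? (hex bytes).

MEM[0x14,0x17,0x0f,0x05] = 61 38 38 2b

#0 dst[0x10+8] := {0x61,0xec,0x21,0x85,0x3d,0x2b,0x1d,0x38}
#1 dst[0x13+3] := {0x38,0x61,0xec}
#2 dst[0x03+2] := {0x2b,0x1d}
#3 dst[0x0f+3] := {0x2b,0xd3,0x4d}
#4 dst[0x12+4] := {0xd3,0x4d,0x61,0xec}
#5 dst[0x0e+2] := {0x1d,0x38}
query mem[0x14]=0x61, mem[0x17]=0x38, mem[0x0f]=0x38, mem[0x05]=0x2b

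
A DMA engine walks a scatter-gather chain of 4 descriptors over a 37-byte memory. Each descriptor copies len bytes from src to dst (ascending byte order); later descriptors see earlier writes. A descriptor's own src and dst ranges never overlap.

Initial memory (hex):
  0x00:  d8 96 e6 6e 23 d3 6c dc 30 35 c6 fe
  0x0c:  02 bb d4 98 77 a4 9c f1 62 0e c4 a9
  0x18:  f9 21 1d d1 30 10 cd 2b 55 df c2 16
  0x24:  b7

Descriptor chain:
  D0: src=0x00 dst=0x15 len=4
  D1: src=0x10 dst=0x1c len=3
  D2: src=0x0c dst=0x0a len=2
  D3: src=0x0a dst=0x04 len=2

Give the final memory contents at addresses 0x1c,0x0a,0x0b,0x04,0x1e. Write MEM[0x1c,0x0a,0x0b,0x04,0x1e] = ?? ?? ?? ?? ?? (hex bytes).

  after D0: wrote 4B at 0x15 = d896e66e
  after D1: wrote 3B at 0x1c = 77a49c
  after D2: wrote 2B at 0x0a = 02bb
  after D3: wrote 2B at 0x04 = 02bb
query mem[0x1c]=0x77, mem[0x0a]=0x02, mem[0x0b]=0xbb, mem[0x04]=0x02, mem[0x1e]=0x9c

MEM[0x1c,0x0a,0x0b,0x04,0x1e] = 77 02 bb 02 9c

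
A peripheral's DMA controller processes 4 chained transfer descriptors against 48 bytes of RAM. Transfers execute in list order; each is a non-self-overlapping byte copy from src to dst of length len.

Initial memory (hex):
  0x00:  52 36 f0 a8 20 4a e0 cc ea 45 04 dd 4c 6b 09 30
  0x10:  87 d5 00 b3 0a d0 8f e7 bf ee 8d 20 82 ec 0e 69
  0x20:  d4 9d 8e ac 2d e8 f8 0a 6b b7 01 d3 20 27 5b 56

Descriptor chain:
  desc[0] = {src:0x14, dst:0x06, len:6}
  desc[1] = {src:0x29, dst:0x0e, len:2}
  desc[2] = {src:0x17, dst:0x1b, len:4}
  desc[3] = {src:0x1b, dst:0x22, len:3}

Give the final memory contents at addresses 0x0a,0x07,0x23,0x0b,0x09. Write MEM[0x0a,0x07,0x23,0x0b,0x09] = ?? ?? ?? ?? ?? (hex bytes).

  after D0: wrote 6B at 0x06 = 0ad08fe7bfee
  after D1: wrote 2B at 0x0e = b701
  after D2: wrote 4B at 0x1b = e7bfee8d
  after D3: wrote 3B at 0x22 = e7bfee
query mem[0x0a]=0xbf, mem[0x07]=0xd0, mem[0x23]=0xbf, mem[0x0b]=0xee, mem[0x09]=0xe7

MEM[0x0a,0x07,0x23,0x0b,0x09] = bf d0 bf ee e7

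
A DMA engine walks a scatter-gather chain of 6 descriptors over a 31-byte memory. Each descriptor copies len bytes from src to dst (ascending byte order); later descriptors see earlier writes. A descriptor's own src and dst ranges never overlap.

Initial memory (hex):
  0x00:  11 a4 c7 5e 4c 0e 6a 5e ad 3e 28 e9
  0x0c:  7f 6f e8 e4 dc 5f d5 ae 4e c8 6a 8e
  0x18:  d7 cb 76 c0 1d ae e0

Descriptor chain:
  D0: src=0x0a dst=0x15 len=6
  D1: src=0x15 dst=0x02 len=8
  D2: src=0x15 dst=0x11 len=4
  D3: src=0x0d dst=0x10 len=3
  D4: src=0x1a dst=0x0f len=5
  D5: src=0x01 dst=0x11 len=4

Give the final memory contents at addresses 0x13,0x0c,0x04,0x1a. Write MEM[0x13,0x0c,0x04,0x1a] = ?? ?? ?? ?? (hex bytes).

  after D0: wrote 6B at 0x15 = 28e97f6fe8e4
  after D1: wrote 8B at 0x02 = 28e97f6fe8e4c01d
  after D2: wrote 4B at 0x11 = 28e97f6f
  after D3: wrote 3B at 0x10 = 6fe8e4
  after D4: wrote 5B at 0x0f = e4c01daee0
  after D5: wrote 4B at 0x11 = a428e97f
query mem[0x13]=0xe9, mem[0x0c]=0x7f, mem[0x04]=0x7f, mem[0x1a]=0xe4

MEM[0x13,0x0c,0x04,0x1a] = e9 7f 7f e4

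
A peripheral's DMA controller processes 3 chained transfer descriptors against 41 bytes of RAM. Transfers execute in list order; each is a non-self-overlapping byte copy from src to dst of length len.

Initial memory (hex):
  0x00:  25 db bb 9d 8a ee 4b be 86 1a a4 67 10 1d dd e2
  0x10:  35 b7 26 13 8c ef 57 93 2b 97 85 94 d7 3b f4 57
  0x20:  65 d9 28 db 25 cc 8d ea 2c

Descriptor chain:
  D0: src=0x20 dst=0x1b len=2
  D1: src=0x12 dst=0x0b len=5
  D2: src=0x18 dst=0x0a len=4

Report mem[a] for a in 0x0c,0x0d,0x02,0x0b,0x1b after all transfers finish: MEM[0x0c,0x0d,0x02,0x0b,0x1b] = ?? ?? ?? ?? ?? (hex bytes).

[0] 0x20->0x1b len=2 : 65 d9
[1] 0x12->0x0b len=5 : 26 13 8c ef 57
[2] 0x18->0x0a len=4 : 2b 97 85 65
query mem[0x0c]=0x85, mem[0x0d]=0x65, mem[0x02]=0xbb, mem[0x0b]=0x97, mem[0x1b]=0x65

MEM[0x0c,0x0d,0x02,0x0b,0x1b] = 85 65 bb 97 65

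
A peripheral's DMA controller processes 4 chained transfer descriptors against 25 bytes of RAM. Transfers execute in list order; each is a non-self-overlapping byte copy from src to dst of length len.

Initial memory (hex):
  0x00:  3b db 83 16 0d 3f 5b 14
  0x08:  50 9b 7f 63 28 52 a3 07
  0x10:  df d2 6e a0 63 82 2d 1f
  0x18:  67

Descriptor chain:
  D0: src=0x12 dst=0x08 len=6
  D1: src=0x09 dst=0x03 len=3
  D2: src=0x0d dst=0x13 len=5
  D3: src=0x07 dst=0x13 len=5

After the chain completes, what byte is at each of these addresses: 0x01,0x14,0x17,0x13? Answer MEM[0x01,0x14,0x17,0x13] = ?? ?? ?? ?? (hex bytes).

D0: mem[0x08..0x0d] <- [6e a0 63 82 2d 1f]
D1: mem[0x03..0x05] <- [a0 63 82]
D2: mem[0x13..0x17] <- [1f a3 07 df d2]
D3: mem[0x13..0x17] <- [14 6e a0 63 82]
query mem[0x01]=0xdb, mem[0x14]=0x6e, mem[0x17]=0x82, mem[0x13]=0x14

MEM[0x01,0x14,0x17,0x13] = db 6e 82 14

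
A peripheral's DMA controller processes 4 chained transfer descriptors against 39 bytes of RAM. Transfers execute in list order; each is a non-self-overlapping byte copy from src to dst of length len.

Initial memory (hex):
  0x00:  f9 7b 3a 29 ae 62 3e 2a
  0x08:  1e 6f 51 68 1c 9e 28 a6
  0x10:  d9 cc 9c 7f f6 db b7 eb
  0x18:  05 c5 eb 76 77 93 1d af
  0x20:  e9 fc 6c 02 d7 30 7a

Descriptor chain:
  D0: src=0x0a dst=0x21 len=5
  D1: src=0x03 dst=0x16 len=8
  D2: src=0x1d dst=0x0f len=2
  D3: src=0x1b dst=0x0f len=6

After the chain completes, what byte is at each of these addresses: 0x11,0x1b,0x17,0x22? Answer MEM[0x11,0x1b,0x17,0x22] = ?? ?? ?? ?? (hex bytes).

MEM[0x11,0x1b,0x17,0x22] = 51 1e ae 68

#0 dst[0x21+5] := {0x51,0x68,0x1c,0x9e,0x28}
#1 dst[0x16+8] := {0x29,0xae,0x62,0x3e,0x2a,0x1e,0x6f,0x51}
#2 dst[0x0f+2] := {0x51,0x1d}
#3 dst[0x0f+6] := {0x1e,0x6f,0x51,0x1d,0xaf,0xe9}
query mem[0x11]=0x51, mem[0x1b]=0x1e, mem[0x17]=0xae, mem[0x22]=0x68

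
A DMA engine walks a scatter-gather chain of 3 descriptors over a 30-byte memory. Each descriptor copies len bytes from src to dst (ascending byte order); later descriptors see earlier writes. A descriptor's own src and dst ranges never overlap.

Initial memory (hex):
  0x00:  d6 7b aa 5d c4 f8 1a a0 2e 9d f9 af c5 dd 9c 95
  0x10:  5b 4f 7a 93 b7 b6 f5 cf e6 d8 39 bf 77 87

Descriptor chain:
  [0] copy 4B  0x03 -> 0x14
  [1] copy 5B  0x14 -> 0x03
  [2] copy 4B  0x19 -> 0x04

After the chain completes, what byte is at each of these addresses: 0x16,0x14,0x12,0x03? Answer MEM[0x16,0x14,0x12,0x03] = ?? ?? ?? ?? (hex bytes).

MEM[0x16,0x14,0x12,0x03] = f8 5d 7a 5d

[0] 0x03->0x14 len=4 : 5d c4 f8 1a
[1] 0x14->0x03 len=5 : 5d c4 f8 1a e6
[2] 0x19->0x04 len=4 : d8 39 bf 77
query mem[0x16]=0xf8, mem[0x14]=0x5d, mem[0x12]=0x7a, mem[0x03]=0x5d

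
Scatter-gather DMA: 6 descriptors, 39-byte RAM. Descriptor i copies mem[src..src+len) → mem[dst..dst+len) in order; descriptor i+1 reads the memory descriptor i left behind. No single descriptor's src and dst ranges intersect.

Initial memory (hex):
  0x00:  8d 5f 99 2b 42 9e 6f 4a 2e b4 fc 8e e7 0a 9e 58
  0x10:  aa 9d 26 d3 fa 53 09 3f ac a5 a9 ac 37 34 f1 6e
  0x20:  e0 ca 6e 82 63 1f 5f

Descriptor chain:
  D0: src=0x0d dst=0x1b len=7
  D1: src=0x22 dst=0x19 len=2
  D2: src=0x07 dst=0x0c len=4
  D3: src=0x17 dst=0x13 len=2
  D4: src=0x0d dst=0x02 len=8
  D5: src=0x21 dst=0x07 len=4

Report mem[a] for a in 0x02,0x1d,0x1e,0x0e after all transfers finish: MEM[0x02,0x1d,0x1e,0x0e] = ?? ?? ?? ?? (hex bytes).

  after D0: wrote 7B at 0x1b = 0a9e58aa9d26d3
  after D1: wrote 2B at 0x19 = 6e82
  after D2: wrote 4B at 0x0c = 4a2eb4fc
  after D3: wrote 2B at 0x13 = 3fac
  after D4: wrote 8B at 0x02 = 2eb4fcaa9d263fac
  after D5: wrote 4B at 0x07 = d36e8263
query mem[0x02]=0x2e, mem[0x1d]=0x58, mem[0x1e]=0xaa, mem[0x0e]=0xb4

MEM[0x02,0x1d,0x1e,0x0e] = 2e 58 aa b4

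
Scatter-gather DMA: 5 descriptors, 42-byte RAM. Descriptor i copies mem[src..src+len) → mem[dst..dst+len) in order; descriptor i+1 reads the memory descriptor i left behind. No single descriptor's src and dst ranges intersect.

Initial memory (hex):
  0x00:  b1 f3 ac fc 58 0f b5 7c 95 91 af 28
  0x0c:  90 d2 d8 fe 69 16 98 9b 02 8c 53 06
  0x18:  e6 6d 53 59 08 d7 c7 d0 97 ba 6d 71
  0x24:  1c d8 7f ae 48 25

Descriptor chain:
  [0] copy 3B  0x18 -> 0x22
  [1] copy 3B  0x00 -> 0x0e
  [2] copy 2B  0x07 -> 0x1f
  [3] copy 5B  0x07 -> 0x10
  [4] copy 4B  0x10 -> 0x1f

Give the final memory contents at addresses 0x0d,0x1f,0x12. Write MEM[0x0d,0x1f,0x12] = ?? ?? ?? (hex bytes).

MEM[0x0d,0x1f,0x12] = d2 7c 91

[0] 0x18->0x22 len=3 : e6 6d 53
[1] 0x00->0x0e len=3 : b1 f3 ac
[2] 0x07->0x1f len=2 : 7c 95
[3] 0x07->0x10 len=5 : 7c 95 91 af 28
[4] 0x10->0x1f len=4 : 7c 95 91 af
query mem[0x0d]=0xd2, mem[0x1f]=0x7c, mem[0x12]=0x91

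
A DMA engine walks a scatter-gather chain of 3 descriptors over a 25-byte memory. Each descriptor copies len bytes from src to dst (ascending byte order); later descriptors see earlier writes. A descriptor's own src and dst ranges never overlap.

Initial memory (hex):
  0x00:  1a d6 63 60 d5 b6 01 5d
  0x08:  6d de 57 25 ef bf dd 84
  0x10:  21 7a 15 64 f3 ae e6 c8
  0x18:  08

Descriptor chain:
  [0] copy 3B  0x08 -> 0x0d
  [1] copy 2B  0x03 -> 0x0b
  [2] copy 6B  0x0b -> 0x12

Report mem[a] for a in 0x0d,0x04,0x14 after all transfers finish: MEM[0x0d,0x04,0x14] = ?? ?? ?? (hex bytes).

MEM[0x0d,0x04,0x14] = 6d d5 6d

[0] 0x08->0x0d len=3 : 6d de 57
[1] 0x03->0x0b len=2 : 60 d5
[2] 0x0b->0x12 len=6 : 60 d5 6d de 57 21
query mem[0x0d]=0x6d, mem[0x04]=0xd5, mem[0x14]=0x6d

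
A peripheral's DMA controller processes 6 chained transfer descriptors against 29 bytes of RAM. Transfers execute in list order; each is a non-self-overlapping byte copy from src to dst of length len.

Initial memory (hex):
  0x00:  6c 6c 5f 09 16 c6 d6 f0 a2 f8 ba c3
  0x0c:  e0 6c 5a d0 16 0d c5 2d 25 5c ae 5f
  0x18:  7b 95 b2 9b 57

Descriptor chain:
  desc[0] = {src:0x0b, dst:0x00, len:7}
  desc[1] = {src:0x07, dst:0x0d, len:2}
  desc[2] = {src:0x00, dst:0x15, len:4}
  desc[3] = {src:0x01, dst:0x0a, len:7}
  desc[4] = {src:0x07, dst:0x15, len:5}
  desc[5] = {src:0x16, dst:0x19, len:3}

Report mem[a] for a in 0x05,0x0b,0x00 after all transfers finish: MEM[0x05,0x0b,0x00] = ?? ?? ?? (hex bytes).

MEM[0x05,0x0b,0x00] = 16 6c c3

[0] 0x0b->0x00 len=7 : c3 e0 6c 5a d0 16 0d
[1] 0x07->0x0d len=2 : f0 a2
[2] 0x00->0x15 len=4 : c3 e0 6c 5a
[3] 0x01->0x0a len=7 : e0 6c 5a d0 16 0d f0
[4] 0x07->0x15 len=5 : f0 a2 f8 e0 6c
[5] 0x16->0x19 len=3 : a2 f8 e0
query mem[0x05]=0x16, mem[0x0b]=0x6c, mem[0x00]=0xc3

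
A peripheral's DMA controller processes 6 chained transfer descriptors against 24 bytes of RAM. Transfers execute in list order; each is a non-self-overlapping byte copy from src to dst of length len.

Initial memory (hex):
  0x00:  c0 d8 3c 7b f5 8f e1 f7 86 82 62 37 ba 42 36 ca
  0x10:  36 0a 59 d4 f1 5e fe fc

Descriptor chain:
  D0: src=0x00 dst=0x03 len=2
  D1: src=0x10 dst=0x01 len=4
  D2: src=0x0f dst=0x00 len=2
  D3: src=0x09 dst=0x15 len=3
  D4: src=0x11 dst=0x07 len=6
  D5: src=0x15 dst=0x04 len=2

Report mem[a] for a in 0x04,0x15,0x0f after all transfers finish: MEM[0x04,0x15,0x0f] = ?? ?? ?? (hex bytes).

  after D0: wrote 2B at 0x03 = c0d8
  after D1: wrote 4B at 0x01 = 360a59d4
  after D2: wrote 2B at 0x00 = ca36
  after D3: wrote 3B at 0x15 = 826237
  after D4: wrote 6B at 0x07 = 0a59d4f18262
  after D5: wrote 2B at 0x04 = 8262
query mem[0x04]=0x82, mem[0x15]=0x82, mem[0x0f]=0xca

MEM[0x04,0x15,0x0f] = 82 82 ca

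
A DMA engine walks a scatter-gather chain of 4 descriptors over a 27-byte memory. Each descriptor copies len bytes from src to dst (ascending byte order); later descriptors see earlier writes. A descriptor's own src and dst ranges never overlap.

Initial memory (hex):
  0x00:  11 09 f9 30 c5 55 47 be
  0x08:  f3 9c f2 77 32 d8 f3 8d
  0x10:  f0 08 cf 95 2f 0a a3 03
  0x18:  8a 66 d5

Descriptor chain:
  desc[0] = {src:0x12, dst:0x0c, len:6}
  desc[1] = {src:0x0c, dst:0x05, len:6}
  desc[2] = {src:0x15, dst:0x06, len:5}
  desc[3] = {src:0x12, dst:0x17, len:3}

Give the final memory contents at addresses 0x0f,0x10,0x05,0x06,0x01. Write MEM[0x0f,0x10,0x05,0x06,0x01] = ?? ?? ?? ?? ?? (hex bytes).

MEM[0x0f,0x10,0x05,0x06,0x01] = 0a a3 cf 0a 09

[0] 0x12->0x0c len=6 : cf 95 2f 0a a3 03
[1] 0x0c->0x05 len=6 : cf 95 2f 0a a3 03
[2] 0x15->0x06 len=5 : 0a a3 03 8a 66
[3] 0x12->0x17 len=3 : cf 95 2f
query mem[0x0f]=0x0a, mem[0x10]=0xa3, mem[0x05]=0xcf, mem[0x06]=0x0a, mem[0x01]=0x09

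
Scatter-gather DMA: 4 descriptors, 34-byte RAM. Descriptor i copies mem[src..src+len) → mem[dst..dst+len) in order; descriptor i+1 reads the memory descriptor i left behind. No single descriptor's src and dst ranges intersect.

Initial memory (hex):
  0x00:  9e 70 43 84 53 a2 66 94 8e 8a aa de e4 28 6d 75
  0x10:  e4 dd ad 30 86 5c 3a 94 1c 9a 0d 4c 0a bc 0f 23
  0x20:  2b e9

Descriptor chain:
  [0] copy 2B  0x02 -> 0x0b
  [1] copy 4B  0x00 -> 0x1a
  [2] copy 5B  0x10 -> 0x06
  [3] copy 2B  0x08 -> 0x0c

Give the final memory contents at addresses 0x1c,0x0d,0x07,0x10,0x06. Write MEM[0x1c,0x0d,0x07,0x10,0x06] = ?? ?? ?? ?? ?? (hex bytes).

MEM[0x1c,0x0d,0x07,0x10,0x06] = 43 30 dd e4 e4

  after D0: wrote 2B at 0x0b = 4384
  after D1: wrote 4B at 0x1a = 9e704384
  after D2: wrote 5B at 0x06 = e4ddad3086
  after D3: wrote 2B at 0x0c = ad30
query mem[0x1c]=0x43, mem[0x0d]=0x30, mem[0x07]=0xdd, mem[0x10]=0xe4, mem[0x06]=0xe4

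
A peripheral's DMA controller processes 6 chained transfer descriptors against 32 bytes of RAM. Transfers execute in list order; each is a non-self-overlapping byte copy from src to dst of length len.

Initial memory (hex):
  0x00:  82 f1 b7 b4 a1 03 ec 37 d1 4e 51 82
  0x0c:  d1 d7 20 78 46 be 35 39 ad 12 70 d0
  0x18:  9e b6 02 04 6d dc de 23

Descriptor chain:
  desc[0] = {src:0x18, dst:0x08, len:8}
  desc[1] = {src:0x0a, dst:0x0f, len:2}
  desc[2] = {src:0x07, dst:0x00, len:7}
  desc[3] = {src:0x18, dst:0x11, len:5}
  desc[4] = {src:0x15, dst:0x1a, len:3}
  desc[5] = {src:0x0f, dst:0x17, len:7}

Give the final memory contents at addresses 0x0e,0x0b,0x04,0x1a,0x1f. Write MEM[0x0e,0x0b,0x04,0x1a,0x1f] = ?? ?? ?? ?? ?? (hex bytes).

#0 dst[0x08+8] := {0x9e,0xb6,0x02,0x04,0x6d,0xdc,0xde,0x23}
#1 dst[0x0f+2] := {0x02,0x04}
#2 dst[0x00+7] := {0x37,0x9e,0xb6,0x02,0x04,0x6d,0xdc}
#3 dst[0x11+5] := {0x9e,0xb6,0x02,0x04,0x6d}
#4 dst[0x1a+3] := {0x6d,0x70,0xd0}
#5 dst[0x17+7] := {0x02,0x04,0x9e,0xb6,0x02,0x04,0x6d}
query mem[0x0e]=0xde, mem[0x0b]=0x04, mem[0x04]=0x04, mem[0x1a]=0xb6, mem[0x1f]=0x23

MEM[0x0e,0x0b,0x04,0x1a,0x1f] = de 04 04 b6 23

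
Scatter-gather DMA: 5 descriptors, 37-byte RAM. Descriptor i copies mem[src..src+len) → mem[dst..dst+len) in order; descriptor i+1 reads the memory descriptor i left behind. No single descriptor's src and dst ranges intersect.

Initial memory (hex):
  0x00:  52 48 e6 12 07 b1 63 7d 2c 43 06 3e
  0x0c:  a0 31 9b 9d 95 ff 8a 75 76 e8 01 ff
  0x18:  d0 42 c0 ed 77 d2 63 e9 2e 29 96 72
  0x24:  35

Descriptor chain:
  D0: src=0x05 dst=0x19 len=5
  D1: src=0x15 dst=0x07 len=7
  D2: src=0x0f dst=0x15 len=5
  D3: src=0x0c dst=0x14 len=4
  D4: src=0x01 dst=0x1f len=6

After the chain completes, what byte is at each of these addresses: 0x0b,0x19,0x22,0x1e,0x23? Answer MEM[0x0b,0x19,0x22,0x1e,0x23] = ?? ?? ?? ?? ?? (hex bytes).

D0: mem[0x19..0x1d] <- [b1 63 7d 2c 43]
D1: mem[0x07..0x0d] <- [e8 01 ff d0 b1 63 7d]
D2: mem[0x15..0x19] <- [9d 95 ff 8a 75]
D3: mem[0x14..0x17] <- [63 7d 9b 9d]
D4: mem[0x1f..0x24] <- [48 e6 12 07 b1 63]
query mem[0x0b]=0xb1, mem[0x19]=0x75, mem[0x22]=0x07, mem[0x1e]=0x63, mem[0x23]=0xb1

MEM[0x0b,0x19,0x22,0x1e,0x23] = b1 75 07 63 b1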